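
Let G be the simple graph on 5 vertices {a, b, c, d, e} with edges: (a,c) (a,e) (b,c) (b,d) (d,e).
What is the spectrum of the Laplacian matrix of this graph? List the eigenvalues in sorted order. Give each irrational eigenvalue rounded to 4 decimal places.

[0, 1.3820, 1.3820, 3.6180, 3.6180]

Each diagonal entry of L is the vertex degree and each off-diagonal entry is -1 where an edge is present, 0 otherwise; in the order [a, b, c, d, e] the diagonal is [2, 2, 2, 2, 2]. Diagonalising L (or applying a numerical eigensolver to the 5x5 matrix) gives the spectrum above. By the matrix-tree theorem the graph has (1/5) * product of the nonzero eigenvalues = 5 spanning trees. The largest eigenvalue, 3.6180, is at most the vertex count 5.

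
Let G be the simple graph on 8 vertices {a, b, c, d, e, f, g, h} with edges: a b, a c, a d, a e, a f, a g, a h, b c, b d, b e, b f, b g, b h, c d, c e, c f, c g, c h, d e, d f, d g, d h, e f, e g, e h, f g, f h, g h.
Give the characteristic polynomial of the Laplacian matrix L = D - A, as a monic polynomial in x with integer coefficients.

x^8 - 56x^7 + 1344x^6 - 17920x^5 + 143360x^4 - 688128x^3 + 1835008x^2 - 2097152x

Reading degrees in the order [a, b, c, d, e, f, g, h] gives [7, 7, 7, 7, 7, 7, 7, 7]; set D = diag(7, 7, 7, 7, 7, 7, 7, 7) and form L = D - A. The eigenvalues of L are [0, 8, 8, 8, 8, 8, 8, 8]; the characteristic polynomial is the product of (x - lambda_i), which multiplies out to x^8 - 56x^7 + 1344x^6 - 17920x^5 + 143360x^4 - 688128x^3 + 1835008x^2 - 2097152x. The constant term is 0 because L is singular (the all-ones vector lies in its kernel).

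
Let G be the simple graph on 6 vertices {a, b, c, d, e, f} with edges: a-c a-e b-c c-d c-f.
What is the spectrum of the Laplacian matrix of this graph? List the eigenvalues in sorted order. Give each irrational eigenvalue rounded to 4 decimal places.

With the vertex order [a, b, c, d, e, f], the degrees are [2, 1, 4, 1, 1, 1], giving D = diag(2, 1, 4, 1, 1, 1) and L = D - A. Since every row of L sums to 0, the all-ones vector is in the kernel and 0 is an eigenvalue. By the matrix-tree theorem the graph has (1/6) * product of the nonzero eigenvalues = 1 spanning tree.

[0, 0.4859, 1, 1, 2.4280, 5.0861]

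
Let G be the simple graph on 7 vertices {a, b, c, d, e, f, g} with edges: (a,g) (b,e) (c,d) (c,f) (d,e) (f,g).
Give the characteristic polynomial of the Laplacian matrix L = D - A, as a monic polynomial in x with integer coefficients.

Each diagonal entry of L is the vertex degree and each off-diagonal entry is -1 where an edge is present, 0 otherwise; in the order [a, b, c, d, e, f, g] the diagonal is [1, 1, 2, 2, 2, 2, 2]. Computing det(xI - L) by cofactor expansion (or equivalently via sum-over-permutations) gives x^7 - 12x^6 + 55x^5 - 120x^4 + 126x^3 - 56x^2 + 7x. Since p(0) = det(-L) = 0, x divides p(x). The eigenvalues sum to 12, which equals trace(L) = 2|E|.

x^7 - 12x^6 + 55x^5 - 120x^4 + 126x^3 - 56x^2 + 7x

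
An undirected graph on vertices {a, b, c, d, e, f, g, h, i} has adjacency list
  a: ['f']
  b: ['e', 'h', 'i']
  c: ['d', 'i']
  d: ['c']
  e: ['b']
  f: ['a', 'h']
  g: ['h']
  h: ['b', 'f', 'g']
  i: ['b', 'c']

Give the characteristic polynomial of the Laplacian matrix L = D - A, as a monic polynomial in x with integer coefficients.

Each diagonal entry of L is the vertex degree and each off-diagonal entry is -1 where an edge is present, 0 otherwise; in the order [a, b, c, d, e, f, g, h, i] the diagonal is [1, 3, 2, 1, 1, 2, 1, 3, 2]. L has integer entries, so p(x) = det(xI - L) has integer coefficients. Expanding the determinant yields x^9 - 16x^8 + 103x^7 - 344x^6 + 641x^5 - 668x^4 + 371x^3 - 98x^2 + 9x. The coefficient of x^8 equals -trace(L) = -16, matching the sum of degrees. There is one zero in the spectrum, matching the 1 component. The largest eigenvalue, 4.6958, is at most the vertex count 9.

x^9 - 16x^8 + 103x^7 - 344x^6 + 641x^5 - 668x^4 + 371x^3 - 98x^2 + 9x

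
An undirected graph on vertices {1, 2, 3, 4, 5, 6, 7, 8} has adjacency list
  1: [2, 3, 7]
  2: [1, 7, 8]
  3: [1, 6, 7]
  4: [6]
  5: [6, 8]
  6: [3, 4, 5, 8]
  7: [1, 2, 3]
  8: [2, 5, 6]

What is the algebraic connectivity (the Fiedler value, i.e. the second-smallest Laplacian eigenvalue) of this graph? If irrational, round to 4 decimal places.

0.6571

Reading degrees in the order [1, 2, 3, 4, 5, 6, 7, 8] gives [3, 3, 3, 1, 2, 4, 3, 3]; set D = diag(3, 3, 3, 1, 2, 4, 3, 3) and form L = D - A. The smallest Laplacian eigenvalue is always 0. The next one, lambda_2 = 0.6571, measures how hard the graph is to disconnect: larger values mean better connectivity. By the matrix-tree theorem the graph has (1/8) * product of the nonzero eigenvalues = 88 spanning trees. The largest eigenvalue, 5.3429, is at most the vertex count 8.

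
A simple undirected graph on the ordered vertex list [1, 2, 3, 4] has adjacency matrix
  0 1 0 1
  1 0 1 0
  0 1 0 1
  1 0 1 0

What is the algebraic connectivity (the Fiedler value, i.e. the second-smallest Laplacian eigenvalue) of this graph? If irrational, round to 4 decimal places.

With the vertex order [1, 2, 3, 4], the degrees are [2, 2, 2, 2], giving D = diag(2, 2, 2, 2) and L = D - A. The sorted Laplacian eigenvalues are [0, 2, 2, 4]; the algebraic connectivity is the second entry, 2. The eigenvalues sum to 8, which equals trace(L) = 2|E|.

2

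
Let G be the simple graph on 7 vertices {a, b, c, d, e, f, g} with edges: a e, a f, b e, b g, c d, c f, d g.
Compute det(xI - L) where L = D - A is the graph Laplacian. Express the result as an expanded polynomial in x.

With the vertex order [a, b, c, d, e, f, g], the degrees are [2, 2, 2, 2, 2, 2, 2], giving D = diag(2, 2, 2, 2, 2, 2, 2) and L = D - A. L has integer entries, so p(x) = det(xI - L) has integer coefficients. Expanding the determinant yields x^7 - 14x^6 + 77x^5 - 210x^4 + 294x^3 - 196x^2 + 49x. The coefficient of x^6 equals -trace(L) = -14, matching the sum of degrees. There is one zero in the spectrum, matching the 1 component.

x^7 - 14x^6 + 77x^5 - 210x^4 + 294x^3 - 196x^2 + 49x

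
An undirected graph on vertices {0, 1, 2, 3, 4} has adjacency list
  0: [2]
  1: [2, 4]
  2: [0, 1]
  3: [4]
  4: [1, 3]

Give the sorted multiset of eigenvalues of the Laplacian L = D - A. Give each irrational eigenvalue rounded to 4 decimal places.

Each diagonal entry of L is the vertex degree and each off-diagonal entry is -1 where an edge is present, 0 otherwise; in the order [0, 1, 2, 3, 4] the diagonal is [1, 2, 2, 1, 2]. L is symmetric positive semidefinite, so every eigenvalue is real and nonnegative. The single zero eigenvalue shows the graph is connected.

[0, 0.3820, 1.3820, 2.6180, 3.6180]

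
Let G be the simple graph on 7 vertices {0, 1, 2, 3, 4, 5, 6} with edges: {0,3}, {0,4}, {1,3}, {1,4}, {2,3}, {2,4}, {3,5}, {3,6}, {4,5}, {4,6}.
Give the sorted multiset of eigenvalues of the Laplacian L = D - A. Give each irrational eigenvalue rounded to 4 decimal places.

Reading degrees in the order [0, 1, 2, 3, 4, 5, 6] gives [2, 2, 2, 5, 5, 2, 2]; set D = diag(2, 2, 2, 5, 5, 2, 2) and form L = D - A. The multiplicity of 0 as a Laplacian eigenvalue equals the number of connected components. The single zero eigenvalue shows the graph is connected. There is one zero in the spectrum, matching the 1 component. The eigenvalues sum to 20, which equals trace(L) = 2|E|.

[0, 2, 2, 2, 2, 5, 7]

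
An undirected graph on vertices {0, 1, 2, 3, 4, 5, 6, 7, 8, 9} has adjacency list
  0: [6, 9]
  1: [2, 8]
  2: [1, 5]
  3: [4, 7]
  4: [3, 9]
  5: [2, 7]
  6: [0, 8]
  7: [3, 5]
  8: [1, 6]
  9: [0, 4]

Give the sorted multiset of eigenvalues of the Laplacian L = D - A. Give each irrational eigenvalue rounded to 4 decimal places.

[0, 0.3820, 0.3820, 1.3820, 1.3820, 2.6180, 2.6180, 3.6180, 3.6180, 4]

Reading degrees in the order [0, 1, 2, 3, 4, 5, 6, 7, 8, 9] gives [2, 2, 2, 2, 2, 2, 2, 2, 2, 2]; set D = diag(2, 2, 2, 2, 2, 2, 2, 2, 2, 2) and form L = D - A. L is symmetric positive semidefinite, so every eigenvalue is real and nonnegative. The single zero eigenvalue shows the graph is connected. By the matrix-tree theorem the graph has (1/10) * product of the nonzero eigenvalues = 10 spanning trees.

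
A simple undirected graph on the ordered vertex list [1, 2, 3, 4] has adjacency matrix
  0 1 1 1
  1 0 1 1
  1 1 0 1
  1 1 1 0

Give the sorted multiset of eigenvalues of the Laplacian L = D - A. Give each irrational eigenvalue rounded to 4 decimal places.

Each diagonal entry of L is the vertex degree and each off-diagonal entry is -1 where an edge is present, 0 otherwise; in the order [1, 2, 3, 4] the diagonal is [3, 3, 3, 3]. The multiplicity of 0 as a Laplacian eigenvalue equals the number of connected components. By the matrix-tree theorem the graph has (1/4) * product of the nonzero eigenvalues = 16 spanning trees. There is one zero in the spectrum, matching the 1 component.

[0, 4, 4, 4]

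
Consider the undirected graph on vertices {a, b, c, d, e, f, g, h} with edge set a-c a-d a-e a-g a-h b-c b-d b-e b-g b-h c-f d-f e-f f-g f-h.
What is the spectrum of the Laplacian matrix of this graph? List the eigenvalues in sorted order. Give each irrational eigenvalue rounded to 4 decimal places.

[0, 3, 3, 3, 3, 5, 5, 8]

With the vertex order [a, b, c, d, e, f, g, h], the degrees are [5, 5, 3, 3, 3, 5, 3, 3], giving D = diag(5, 5, 3, 3, 3, 5, 3, 3) and L = D - A. Diagonalising L (or applying a numerical eigensolver to the 8x8 matrix) gives the spectrum above. The largest eigenvalue, 8, is at most the vertex count 8. There is one zero in the spectrum, matching the 1 component.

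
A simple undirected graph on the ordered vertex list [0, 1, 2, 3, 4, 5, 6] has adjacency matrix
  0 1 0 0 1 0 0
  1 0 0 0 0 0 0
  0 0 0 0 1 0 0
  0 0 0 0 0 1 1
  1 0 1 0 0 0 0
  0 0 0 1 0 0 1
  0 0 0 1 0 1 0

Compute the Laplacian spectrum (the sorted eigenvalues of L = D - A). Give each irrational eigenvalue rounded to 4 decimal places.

Reading degrees in the order [0, 1, 2, 3, 4, 5, 6] gives [2, 1, 1, 2, 2, 2, 2]; set D = diag(2, 1, 1, 2, 2, 2, 2) and form L = D - A. Diagonalising L (or applying a numerical eigensolver to the 7x7 matrix) gives the spectrum above. The 2 zero eigenvalues correspond to the 2 connected components. The largest eigenvalue, 3.4142, is at most the vertex count 7.

[0, 0, 0.5858, 2, 3, 3, 3.4142]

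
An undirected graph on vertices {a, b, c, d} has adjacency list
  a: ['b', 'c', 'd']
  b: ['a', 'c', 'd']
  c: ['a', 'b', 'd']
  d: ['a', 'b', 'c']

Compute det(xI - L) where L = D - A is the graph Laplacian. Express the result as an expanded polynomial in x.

Each diagonal entry of L is the vertex degree and each off-diagonal entry is -1 where an edge is present, 0 otherwise; in the order [a, b, c, d] the diagonal is [3, 3, 3, 3]. L has integer entries, so p(x) = det(xI - L) has integer coefficients. Expanding the determinant yields x^4 - 12x^3 + 48x^2 - 64x. Since p(0) = det(-L) = 0, x divides p(x). By the matrix-tree theorem the graph has (1/4) * product of the nonzero eigenvalues = 16 spanning trees.

x^4 - 12x^3 + 48x^2 - 64x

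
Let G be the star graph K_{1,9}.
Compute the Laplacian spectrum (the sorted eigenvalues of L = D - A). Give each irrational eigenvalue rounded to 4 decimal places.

The graph has 10 vertices and degree multiset [9, 1, 1, 1, 1, 1, 1, 1, 1, 1]; D is the diagonal matrix of degrees and L = D - A. L is symmetric positive semidefinite, so every eigenvalue is real and nonnegative. There is one zero in the spectrum, matching the 1 component. The largest eigenvalue, 10, is at most the vertex count 10.

[0, 1, 1, 1, 1, 1, 1, 1, 1, 10]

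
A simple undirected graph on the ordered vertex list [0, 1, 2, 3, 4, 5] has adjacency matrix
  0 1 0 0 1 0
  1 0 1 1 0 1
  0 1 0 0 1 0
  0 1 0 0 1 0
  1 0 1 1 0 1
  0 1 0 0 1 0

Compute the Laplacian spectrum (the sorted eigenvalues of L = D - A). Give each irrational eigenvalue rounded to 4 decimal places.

[0, 2, 2, 2, 4, 6]

With the vertex order [0, 1, 2, 3, 4, 5], the degrees are [2, 4, 2, 2, 4, 2], giving D = diag(2, 4, 2, 2, 4, 2) and L = D - A. The multiplicity of 0 as a Laplacian eigenvalue equals the number of connected components.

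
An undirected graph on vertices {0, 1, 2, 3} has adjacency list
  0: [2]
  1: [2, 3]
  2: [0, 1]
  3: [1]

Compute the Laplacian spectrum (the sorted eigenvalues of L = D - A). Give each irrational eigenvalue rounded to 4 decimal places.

With the vertex order [0, 1, 2, 3], the degrees are [1, 2, 2, 1], giving D = diag(1, 2, 2, 1) and L = D - A. Since every row of L sums to 0, the all-ones vector is in the kernel and 0 is an eigenvalue. The single zero eigenvalue shows the graph is connected. The eigenvalues sum to 6, which equals trace(L) = 2|E|. The largest eigenvalue, 3.4142, is at most the vertex count 4.

[0, 0.5858, 2, 3.4142]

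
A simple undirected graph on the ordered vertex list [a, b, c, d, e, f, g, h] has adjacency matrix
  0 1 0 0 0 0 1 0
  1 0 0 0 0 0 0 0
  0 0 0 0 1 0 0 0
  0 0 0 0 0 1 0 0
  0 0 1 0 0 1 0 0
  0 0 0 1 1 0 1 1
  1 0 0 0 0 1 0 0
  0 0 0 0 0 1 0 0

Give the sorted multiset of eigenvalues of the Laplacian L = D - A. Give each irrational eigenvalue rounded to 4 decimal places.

[0, 0.2538, 0.5472, 1, 1.4689, 2.4066, 3.1504, 5.1732]

With the vertex order [a, b, c, d, e, f, g, h], the degrees are [2, 1, 1, 1, 2, 4, 2, 1], giving D = diag(2, 1, 1, 1, 2, 4, 2, 1) and L = D - A. Diagonalising L (or applying a numerical eigensolver to the 8x8 matrix) gives the spectrum above. The single zero eigenvalue shows the graph is connected. By the matrix-tree theorem the graph has (1/8) * product of the nonzero eigenvalues = 1 spanning tree.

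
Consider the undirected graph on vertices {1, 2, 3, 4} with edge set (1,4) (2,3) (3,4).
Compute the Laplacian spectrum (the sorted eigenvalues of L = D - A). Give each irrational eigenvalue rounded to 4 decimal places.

Each diagonal entry of L is the vertex degree and each off-diagonal entry is -1 where an edge is present, 0 otherwise; in the order [1, 2, 3, 4] the diagonal is [1, 1, 2, 2]. The multiplicity of 0 as a Laplacian eigenvalue equals the number of connected components. The single zero eigenvalue shows the graph is connected. There is one zero in the spectrum, matching the 1 component.

[0, 0.5858, 2, 3.4142]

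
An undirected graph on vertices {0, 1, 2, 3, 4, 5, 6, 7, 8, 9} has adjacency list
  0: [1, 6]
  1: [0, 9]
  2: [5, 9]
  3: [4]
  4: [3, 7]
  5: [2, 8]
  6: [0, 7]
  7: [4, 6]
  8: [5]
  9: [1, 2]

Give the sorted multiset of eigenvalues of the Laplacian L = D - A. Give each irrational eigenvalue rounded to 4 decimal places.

[0, 0.0979, 0.3820, 0.8244, 1.3820, 2, 2.6180, 3.1756, 3.6180, 3.9021]

Each diagonal entry of L is the vertex degree and each off-diagonal entry is -1 where an edge is present, 0 otherwise; in the order [0, 1, 2, 3, 4, 5, 6, 7, 8, 9] the diagonal is [2, 2, 2, 1, 2, 2, 2, 2, 1, 2]. Since every row of L sums to 0, the all-ones vector is in the kernel and 0 is an eigenvalue. By the matrix-tree theorem the graph has (1/10) * product of the nonzero eigenvalues = 1 spanning tree. The eigenvalues sum to 18, which equals trace(L) = 2|E|.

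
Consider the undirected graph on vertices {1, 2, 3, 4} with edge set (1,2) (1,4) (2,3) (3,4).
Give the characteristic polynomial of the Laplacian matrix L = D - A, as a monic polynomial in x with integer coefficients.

Each diagonal entry of L is the vertex degree and each off-diagonal entry is -1 where an edge is present, 0 otherwise; in the order [1, 2, 3, 4] the diagonal is [2, 2, 2, 2]. The eigenvalues of L are [0, 2, 2, 4]; the characteristic polynomial is the product of (x - lambda_i), which multiplies out to x^4 - 8x^3 + 20x^2 - 16x. Since p(0) = det(-L) = 0, x divides p(x).

x^4 - 8x^3 + 20x^2 - 16x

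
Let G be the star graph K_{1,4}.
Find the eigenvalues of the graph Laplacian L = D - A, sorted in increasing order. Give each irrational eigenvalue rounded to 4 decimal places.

The graph has 5 vertices and degree multiset [4, 1, 1, 1, 1]; D is the diagonal matrix of degrees and L = D - A. Since every row of L sums to 0, the all-ones vector is in the kernel and 0 is an eigenvalue. The single zero eigenvalue shows the graph is connected. By the matrix-tree theorem the graph has (1/5) * product of the nonzero eigenvalues = 1 spanning tree.

[0, 1, 1, 1, 5]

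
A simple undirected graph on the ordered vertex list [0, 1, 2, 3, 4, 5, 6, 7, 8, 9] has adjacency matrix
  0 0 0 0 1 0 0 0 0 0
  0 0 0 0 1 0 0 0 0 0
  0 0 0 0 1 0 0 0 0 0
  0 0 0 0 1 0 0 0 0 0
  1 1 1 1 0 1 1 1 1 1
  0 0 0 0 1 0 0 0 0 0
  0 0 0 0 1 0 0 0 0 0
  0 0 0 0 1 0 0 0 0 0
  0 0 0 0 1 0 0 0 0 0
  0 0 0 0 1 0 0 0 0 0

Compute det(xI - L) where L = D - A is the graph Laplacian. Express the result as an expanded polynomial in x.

Each diagonal entry of L is the vertex degree and each off-diagonal entry is -1 where an edge is present, 0 otherwise; in the order [0, 1, 2, 3, 4, 5, 6, 7, 8, 9] the diagonal is [1, 1, 1, 1, 9, 1, 1, 1, 1, 1]. The eigenvalues of L are [0, 1, 1, 1, 1, 1, 1, 1, 1, 10]; the characteristic polynomial is the product of (x - lambda_i), which multiplies out to x^10 - 18x^9 + 108x^8 - 336x^7 + 630x^6 - 756x^5 + 588x^4 - 288x^3 + 81x^2 - 10x. The constant term is 0 because L is singular (the all-ones vector lies in its kernel). There is one zero in the spectrum, matching the 1 component.

x^10 - 18x^9 + 108x^8 - 336x^7 + 630x^6 - 756x^5 + 588x^4 - 288x^3 + 81x^2 - 10x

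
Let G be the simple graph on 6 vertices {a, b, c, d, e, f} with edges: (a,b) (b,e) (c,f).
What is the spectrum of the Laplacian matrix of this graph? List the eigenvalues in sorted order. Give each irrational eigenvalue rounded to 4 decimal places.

[0, 0, 0, 1, 2, 3]

Each diagonal entry of L is the vertex degree and each off-diagonal entry is -1 where an edge is present, 0 otherwise; in the order [a, b, c, d, e, f] the diagonal is [1, 2, 1, 0, 1, 1]. L is symmetric positive semidefinite, so every eigenvalue is real and nonnegative. The 3 zero eigenvalues correspond to the 3 connected components.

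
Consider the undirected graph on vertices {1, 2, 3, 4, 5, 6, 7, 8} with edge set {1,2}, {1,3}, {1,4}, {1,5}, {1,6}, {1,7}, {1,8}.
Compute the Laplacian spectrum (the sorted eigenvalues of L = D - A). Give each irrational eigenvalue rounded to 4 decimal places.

Reading degrees in the order [1, 2, 3, 4, 5, 6, 7, 8] gives [7, 1, 1, 1, 1, 1, 1, 1]; set D = diag(7, 1, 1, 1, 1, 1, 1, 1) and form L = D - A. Diagonalising L (or applying a numerical eigensolver to the 8x8 matrix) gives the spectrum above.

[0, 1, 1, 1, 1, 1, 1, 8]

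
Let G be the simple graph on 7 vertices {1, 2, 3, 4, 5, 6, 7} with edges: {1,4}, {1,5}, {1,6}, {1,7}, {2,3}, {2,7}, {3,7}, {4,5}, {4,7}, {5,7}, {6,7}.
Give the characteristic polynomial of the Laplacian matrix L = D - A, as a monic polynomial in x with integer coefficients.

Each diagonal entry of L is the vertex degree and each off-diagonal entry is -1 where an edge is present, 0 otherwise; in the order [1, 2, 3, 4, 5, 6, 7] the diagonal is [4, 2, 2, 3, 3, 2, 6]. Computing det(xI - L) by cofactor expansion (or equivalently via sum-over-permutations) gives x^7 - 22x^6 + 190x^5 - 820x^4 + 1849x^3 - 2038x^2 + 840x. The constant term is 0 because L is singular (the all-ones vector lies in its kernel). The largest eigenvalue, 7, is at most the vertex count 7. The eigenvalues sum to 22, which equals trace(L) = 2|E|.

x^7 - 22x^6 + 190x^5 - 820x^4 + 1849x^3 - 2038x^2 + 840x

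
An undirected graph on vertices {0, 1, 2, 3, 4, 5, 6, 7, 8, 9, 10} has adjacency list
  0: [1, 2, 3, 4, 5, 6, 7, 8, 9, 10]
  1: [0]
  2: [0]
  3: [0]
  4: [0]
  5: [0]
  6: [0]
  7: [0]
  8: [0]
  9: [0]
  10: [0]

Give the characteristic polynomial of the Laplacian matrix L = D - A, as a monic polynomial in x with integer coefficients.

Each diagonal entry of L is the vertex degree and each off-diagonal entry is -1 where an edge is present, 0 otherwise; in the order [0, 1, 2, 3, 4, 5, 6, 7, 8, 9, 10] the diagonal is [10, 1, 1, 1, 1, 1, 1, 1, 1, 1, 1]. L has integer entries, so p(x) = det(xI - L) has integer coefficients. Expanding the determinant yields x^11 - 20x^10 + 135x^9 - 480x^8 + 1050x^7 - 1512x^6 + 1470x^5 - 960x^4 + 405x^3 - 100x^2 + 11x. The constant term is 0 because L is singular (the all-ones vector lies in its kernel). The largest eigenvalue, 11, is at most the vertex count 11.

x^11 - 20x^10 + 135x^9 - 480x^8 + 1050x^7 - 1512x^6 + 1470x^5 - 960x^4 + 405x^3 - 100x^2 + 11x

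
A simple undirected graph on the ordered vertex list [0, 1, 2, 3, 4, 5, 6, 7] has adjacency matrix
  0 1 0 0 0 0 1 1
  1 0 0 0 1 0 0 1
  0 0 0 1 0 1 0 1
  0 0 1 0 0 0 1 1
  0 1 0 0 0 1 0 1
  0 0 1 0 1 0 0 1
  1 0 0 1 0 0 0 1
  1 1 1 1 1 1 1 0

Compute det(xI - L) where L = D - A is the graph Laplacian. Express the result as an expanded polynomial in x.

x^8 - 28x^7 + 322x^6 - 1974x^5 + 6965x^4 - 14126x^3 + 15225x^2 - 6728x

Reading degrees in the order [0, 1, 2, 3, 4, 5, 6, 7] gives [3, 3, 3, 3, 3, 3, 3, 7]; set D = diag(3, 3, 3, 3, 3, 3, 3, 7) and form L = D - A. L has integer entries, so p(x) = det(xI - L) has integer coefficients. Expanding the determinant yields x^8 - 28x^7 + 322x^6 - 1974x^5 + 6965x^4 - 14126x^3 + 15225x^2 - 6728x. Since p(0) = det(-L) = 0, x divides p(x). There is one zero in the spectrum, matching the 1 component.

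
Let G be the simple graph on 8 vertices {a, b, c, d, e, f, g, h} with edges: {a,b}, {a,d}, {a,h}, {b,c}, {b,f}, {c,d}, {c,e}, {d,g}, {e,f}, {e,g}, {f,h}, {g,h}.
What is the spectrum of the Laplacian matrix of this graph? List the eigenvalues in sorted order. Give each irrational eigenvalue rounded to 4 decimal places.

With the vertex order [a, b, c, d, e, f, g, h], the degrees are [3, 3, 3, 3, 3, 3, 3, 3], giving D = diag(3, 3, 3, 3, 3, 3, 3, 3) and L = D - A. Since every row of L sums to 0, the all-ones vector is in the kernel and 0 is an eigenvalue. The single zero eigenvalue shows the graph is connected. There is one zero in the spectrum, matching the 1 component. By the matrix-tree theorem the graph has (1/8) * product of the nonzero eigenvalues = 384 spanning trees.

[0, 2, 2, 2, 4, 4, 4, 6]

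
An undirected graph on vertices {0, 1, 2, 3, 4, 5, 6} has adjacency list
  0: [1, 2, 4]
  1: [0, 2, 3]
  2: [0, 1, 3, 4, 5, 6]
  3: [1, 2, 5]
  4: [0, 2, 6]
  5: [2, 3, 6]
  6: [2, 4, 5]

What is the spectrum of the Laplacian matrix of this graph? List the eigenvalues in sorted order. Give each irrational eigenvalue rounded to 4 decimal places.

Each diagonal entry of L is the vertex degree and each off-diagonal entry is -1 where an edge is present, 0 otherwise; in the order [0, 1, 2, 3, 4, 5, 6] the diagonal is [3, 3, 6, 3, 3, 3, 3]. L is symmetric positive semidefinite, so every eigenvalue is real and nonnegative. The single zero eigenvalue shows the graph is connected.

[0, 2, 2, 4, 4, 5, 7]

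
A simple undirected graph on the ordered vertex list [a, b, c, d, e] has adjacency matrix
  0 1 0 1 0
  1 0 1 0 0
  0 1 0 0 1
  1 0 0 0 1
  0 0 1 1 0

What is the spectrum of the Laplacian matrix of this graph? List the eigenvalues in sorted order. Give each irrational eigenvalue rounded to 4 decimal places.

With the vertex order [a, b, c, d, e], the degrees are [2, 2, 2, 2, 2], giving D = diag(2, 2, 2, 2, 2) and L = D - A. L is symmetric positive semidefinite, so every eigenvalue is real and nonnegative. The single zero eigenvalue shows the graph is connected. There is one zero in the spectrum, matching the 1 component.

[0, 1.3820, 1.3820, 3.6180, 3.6180]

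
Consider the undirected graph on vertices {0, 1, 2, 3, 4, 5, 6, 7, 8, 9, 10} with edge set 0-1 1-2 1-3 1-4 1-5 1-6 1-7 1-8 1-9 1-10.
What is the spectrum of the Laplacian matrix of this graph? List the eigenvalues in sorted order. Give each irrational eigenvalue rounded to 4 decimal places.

With the vertex order [0, 1, 2, 3, 4, 5, 6, 7, 8, 9, 10], the degrees are [1, 10, 1, 1, 1, 1, 1, 1, 1, 1, 1], giving D = diag(1, 10, 1, 1, 1, 1, 1, 1, 1, 1, 1) and L = D - A. Since every row of L sums to 0, the all-ones vector is in the kernel and 0 is an eigenvalue. The single zero eigenvalue shows the graph is connected. The eigenvalues sum to 20, which equals trace(L) = 2|E|.

[0, 1, 1, 1, 1, 1, 1, 1, 1, 1, 11]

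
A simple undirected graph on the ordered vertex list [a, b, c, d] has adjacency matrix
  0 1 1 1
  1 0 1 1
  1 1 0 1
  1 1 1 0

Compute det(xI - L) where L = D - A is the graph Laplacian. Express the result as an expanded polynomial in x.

With the vertex order [a, b, c, d], the degrees are [3, 3, 3, 3], giving D = diag(3, 3, 3, 3) and L = D - A. The eigenvalues of L are [0, 4, 4, 4]; the characteristic polynomial is the product of (x - lambda_i), which multiplies out to x^4 - 12x^3 + 48x^2 - 64x. The coefficient of x^3 equals -trace(L) = -12, matching the sum of degrees. By the matrix-tree theorem the graph has (1/4) * product of the nonzero eigenvalues = 16 spanning trees. The eigenvalues sum to 12, which equals trace(L) = 2|E|.

x^4 - 12x^3 + 48x^2 - 64x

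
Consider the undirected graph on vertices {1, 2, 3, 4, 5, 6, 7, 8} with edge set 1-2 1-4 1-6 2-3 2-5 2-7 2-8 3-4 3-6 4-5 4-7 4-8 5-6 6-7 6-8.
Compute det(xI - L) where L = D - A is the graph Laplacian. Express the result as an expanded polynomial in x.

x^8 - 30x^7 + 375x^6 - 2540x^5 + 10095x^4 - 23598x^3 + 30105x^2 - 16200x

Reading degrees in the order [1, 2, 3, 4, 5, 6, 7, 8] gives [3, 5, 3, 5, 3, 5, 3, 3]; set D = diag(3, 5, 3, 5, 3, 5, 3, 3) and form L = D - A. The eigenvalues of L are [0, 3, 3, 3, 3, 5, 5, 8]; the characteristic polynomial is the product of (x - lambda_i), which multiplies out to x^8 - 30x^7 + 375x^6 - 2540x^5 + 10095x^4 - 23598x^3 + 30105x^2 - 16200x. Since p(0) = det(-L) = 0, x divides p(x). There is one zero in the spectrum, matching the 1 component.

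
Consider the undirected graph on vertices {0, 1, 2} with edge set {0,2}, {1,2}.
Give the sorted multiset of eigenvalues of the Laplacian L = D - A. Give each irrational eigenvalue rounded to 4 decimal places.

With the vertex order [0, 1, 2], the degrees are [1, 1, 2], giving D = diag(1, 1, 2) and L = D - A. The multiplicity of 0 as a Laplacian eigenvalue equals the number of connected components. There is one zero in the spectrum, matching the 1 component. By the matrix-tree theorem the graph has (1/3) * product of the nonzero eigenvalues = 1 spanning tree.

[0, 1, 3]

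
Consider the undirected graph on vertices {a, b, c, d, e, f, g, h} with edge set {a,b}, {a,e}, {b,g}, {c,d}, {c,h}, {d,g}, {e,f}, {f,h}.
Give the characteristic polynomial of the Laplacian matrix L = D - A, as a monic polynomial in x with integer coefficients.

Each diagonal entry of L is the vertex degree and each off-diagonal entry is -1 where an edge is present, 0 otherwise; in the order [a, b, c, d, e, f, g, h] the diagonal is [2, 2, 2, 2, 2, 2, 2, 2]. Computing det(xI - L) by cofactor expansion (or equivalently via sum-over-permutations) gives x^8 - 16x^7 + 104x^6 - 352x^5 + 660x^4 - 672x^3 + 336x^2 - 64x. Since p(0) = det(-L) = 0, x divides p(x). By the matrix-tree theorem the graph has (1/8) * product of the nonzero eigenvalues = 8 spanning trees.

x^8 - 16x^7 + 104x^6 - 352x^5 + 660x^4 - 672x^3 + 336x^2 - 64x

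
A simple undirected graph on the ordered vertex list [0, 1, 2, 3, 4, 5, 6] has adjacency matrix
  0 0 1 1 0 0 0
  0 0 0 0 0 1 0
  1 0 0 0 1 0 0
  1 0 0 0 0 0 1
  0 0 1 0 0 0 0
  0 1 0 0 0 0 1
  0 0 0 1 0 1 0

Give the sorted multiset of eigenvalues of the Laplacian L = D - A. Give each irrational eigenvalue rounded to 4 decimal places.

Reading degrees in the order [0, 1, 2, 3, 4, 5, 6] gives [2, 1, 2, 2, 1, 2, 2]; set D = diag(2, 1, 2, 2, 1, 2, 2) and form L = D - A. Diagonalising L (or applying a numerical eigensolver to the 7x7 matrix) gives the spectrum above. The eigenvalues sum to 12, which equals trace(L) = 2|E|.

[0, 0.1981, 0.7530, 1.5550, 2.4450, 3.2470, 3.8019]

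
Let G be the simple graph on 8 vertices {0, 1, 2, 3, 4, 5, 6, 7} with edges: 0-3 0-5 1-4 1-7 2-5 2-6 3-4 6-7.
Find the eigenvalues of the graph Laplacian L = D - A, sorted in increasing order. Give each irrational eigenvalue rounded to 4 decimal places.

[0, 0.5858, 0.5858, 2, 2, 3.4142, 3.4142, 4]

With the vertex order [0, 1, 2, 3, 4, 5, 6, 7], the degrees are [2, 2, 2, 2, 2, 2, 2, 2], giving D = diag(2, 2, 2, 2, 2, 2, 2, 2) and L = D - A. Since every row of L sums to 0, the all-ones vector is in the kernel and 0 is an eigenvalue. The largest eigenvalue, 4, is at most the vertex count 8. There is one zero in the spectrum, matching the 1 component.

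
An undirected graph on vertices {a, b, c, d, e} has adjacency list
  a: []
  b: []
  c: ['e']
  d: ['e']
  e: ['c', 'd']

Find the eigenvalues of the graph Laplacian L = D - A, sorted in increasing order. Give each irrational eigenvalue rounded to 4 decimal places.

[0, 0, 0, 1, 3]

With the vertex order [a, b, c, d, e], the degrees are [0, 0, 1, 1, 2], giving D = diag(0, 0, 1, 1, 2) and L = D - A. The multiplicity of 0 as a Laplacian eigenvalue equals the number of connected components. The 3 zero eigenvalues correspond to the 3 connected components.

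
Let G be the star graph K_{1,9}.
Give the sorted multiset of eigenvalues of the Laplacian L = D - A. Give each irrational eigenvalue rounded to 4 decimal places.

[0, 1, 1, 1, 1, 1, 1, 1, 1, 10]

The graph has 10 vertices and degree multiset [9, 1, 1, 1, 1, 1, 1, 1, 1, 1]; D is the diagonal matrix of degrees and L = D - A. Since every row of L sums to 0, the all-ones vector is in the kernel and 0 is an eigenvalue. There is one zero in the spectrum, matching the 1 component. The eigenvalues sum to 18, which equals trace(L) = 2|E|.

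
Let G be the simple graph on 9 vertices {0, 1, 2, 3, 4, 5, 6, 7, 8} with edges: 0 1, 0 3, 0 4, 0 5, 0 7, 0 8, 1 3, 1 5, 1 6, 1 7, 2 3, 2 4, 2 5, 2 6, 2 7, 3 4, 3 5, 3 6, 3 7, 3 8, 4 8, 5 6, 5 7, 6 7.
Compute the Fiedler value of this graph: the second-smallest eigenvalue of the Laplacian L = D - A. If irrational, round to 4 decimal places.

Reading degrees in the order [0, 1, 2, 3, 4, 5, 6, 7, 8] gives [6, 5, 5, 8, 4, 6, 5, 6, 3]; set D = diag(6, 5, 5, 8, 4, 6, 5, 6, 3) and form L = D - A. Computing the eigenvalues of L and sorting gives [0, 2.3071, 4.1115, 5, 6, 6.8090, 7, 7.7724, 9]. The Fiedler value lambda_2 = 2.3071 is strictly positive, so the graph is connected. By the matrix-tree theorem the graph has (1/9) * product of the nonzero eigenvalues = 105420 spanning trees.

2.3071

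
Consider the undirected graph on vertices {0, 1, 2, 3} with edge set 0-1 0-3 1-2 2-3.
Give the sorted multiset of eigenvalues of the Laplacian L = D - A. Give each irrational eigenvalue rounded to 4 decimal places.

[0, 2, 2, 4]

With the vertex order [0, 1, 2, 3], the degrees are [2, 2, 2, 2], giving D = diag(2, 2, 2, 2) and L = D - A. L is symmetric positive semidefinite, so every eigenvalue is real and nonnegative. The single zero eigenvalue shows the graph is connected. By the matrix-tree theorem the graph has (1/4) * product of the nonzero eigenvalues = 4 spanning trees. There is one zero in the spectrum, matching the 1 component.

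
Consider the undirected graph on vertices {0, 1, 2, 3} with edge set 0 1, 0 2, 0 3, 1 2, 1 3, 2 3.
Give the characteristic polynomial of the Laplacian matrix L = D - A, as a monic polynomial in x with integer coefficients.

Reading degrees in the order [0, 1, 2, 3] gives [3, 3, 3, 3]; set D = diag(3, 3, 3, 3) and form L = D - A. L has integer entries, so p(x) = det(xI - L) has integer coefficients. Expanding the determinant yields x^4 - 12x^3 + 48x^2 - 64x. The constant term is 0 because L is singular (the all-ones vector lies in its kernel).

x^4 - 12x^3 + 48x^2 - 64x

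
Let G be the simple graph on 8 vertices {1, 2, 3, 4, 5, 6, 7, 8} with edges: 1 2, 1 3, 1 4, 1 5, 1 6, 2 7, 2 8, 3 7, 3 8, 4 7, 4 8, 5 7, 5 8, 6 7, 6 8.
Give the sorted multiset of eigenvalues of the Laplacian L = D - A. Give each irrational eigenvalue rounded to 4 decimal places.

Reading degrees in the order [1, 2, 3, 4, 5, 6, 7, 8] gives [5, 3, 3, 3, 3, 3, 5, 5]; set D = diag(5, 3, 3, 3, 3, 3, 5, 5) and form L = D - A. The multiplicity of 0 as a Laplacian eigenvalue equals the number of connected components. The single zero eigenvalue shows the graph is connected. The largest eigenvalue, 8, is at most the vertex count 8.

[0, 3, 3, 3, 3, 5, 5, 8]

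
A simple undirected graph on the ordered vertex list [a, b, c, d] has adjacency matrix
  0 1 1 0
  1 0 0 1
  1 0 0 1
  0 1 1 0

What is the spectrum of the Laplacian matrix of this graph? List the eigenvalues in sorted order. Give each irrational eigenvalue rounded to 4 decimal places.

Each diagonal entry of L is the vertex degree and each off-diagonal entry is -1 where an edge is present, 0 otherwise; in the order [a, b, c, d] the diagonal is [2, 2, 2, 2]. Since every row of L sums to 0, the all-ones vector is in the kernel and 0 is an eigenvalue. The single zero eigenvalue shows the graph is connected. There is one zero in the spectrum, matching the 1 component.

[0, 2, 2, 4]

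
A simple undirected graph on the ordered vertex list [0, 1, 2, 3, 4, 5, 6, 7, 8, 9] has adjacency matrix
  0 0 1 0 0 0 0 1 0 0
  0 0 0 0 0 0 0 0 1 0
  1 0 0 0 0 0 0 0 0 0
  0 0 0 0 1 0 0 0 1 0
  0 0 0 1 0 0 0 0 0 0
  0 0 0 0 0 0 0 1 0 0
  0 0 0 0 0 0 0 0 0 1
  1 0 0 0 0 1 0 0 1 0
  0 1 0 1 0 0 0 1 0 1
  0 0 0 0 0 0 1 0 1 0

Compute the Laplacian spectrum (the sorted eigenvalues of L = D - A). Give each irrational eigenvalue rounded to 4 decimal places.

[0, 0.2263, 0.3820, 0.6274, 0.7726, 2, 2.2925, 2.6180, 3.6837, 5.3975]

With the vertex order [0, 1, 2, 3, 4, 5, 6, 7, 8, 9], the degrees are [2, 1, 1, 2, 1, 1, 1, 3, 4, 2], giving D = diag(2, 1, 1, 2, 1, 1, 1, 3, 4, 2) and L = D - A. The multiplicity of 0 as a Laplacian eigenvalue equals the number of connected components. By the matrix-tree theorem the graph has (1/10) * product of the nonzero eigenvalues = 1 spanning tree. There is one zero in the spectrum, matching the 1 component.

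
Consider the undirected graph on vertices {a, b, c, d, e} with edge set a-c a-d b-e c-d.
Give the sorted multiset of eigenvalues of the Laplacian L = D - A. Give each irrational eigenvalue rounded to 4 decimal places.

[0, 0, 2, 3, 3]

Reading degrees in the order [a, b, c, d, e] gives [2, 1, 2, 2, 1]; set D = diag(2, 1, 2, 2, 1) and form L = D - A. Since every row of L sums to 0, the all-ones vector is in the kernel and 0 is an eigenvalue. The 2 zero eigenvalues correspond to the 2 connected components. The eigenvalues sum to 8, which equals trace(L) = 2|E|.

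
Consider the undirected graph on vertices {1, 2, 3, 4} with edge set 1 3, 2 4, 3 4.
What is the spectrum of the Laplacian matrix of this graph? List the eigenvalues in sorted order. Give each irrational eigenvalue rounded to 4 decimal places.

[0, 0.5858, 2, 3.4142]

Reading degrees in the order [1, 2, 3, 4] gives [1, 1, 2, 2]; set D = diag(1, 1, 2, 2) and form L = D - A. L is symmetric positive semidefinite, so every eigenvalue is real and nonnegative. The single zero eigenvalue shows the graph is connected. By the matrix-tree theorem the graph has (1/4) * product of the nonzero eigenvalues = 1 spanning tree.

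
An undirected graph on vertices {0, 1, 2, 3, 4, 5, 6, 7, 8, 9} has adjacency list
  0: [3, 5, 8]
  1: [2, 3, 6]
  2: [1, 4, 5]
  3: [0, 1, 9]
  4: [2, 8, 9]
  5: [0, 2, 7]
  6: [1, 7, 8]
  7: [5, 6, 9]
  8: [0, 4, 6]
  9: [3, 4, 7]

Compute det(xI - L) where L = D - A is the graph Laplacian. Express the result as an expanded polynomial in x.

Each diagonal entry of L is the vertex degree and each off-diagonal entry is -1 where an edge is present, 0 otherwise; in the order [0, 1, 2, 3, 4, 5, 6, 7, 8, 9] the diagonal is [3, 3, 3, 3, 3, 3, 3, 3, 3, 3]. Computing det(xI - L) by cofactor expansion (or equivalently via sum-over-permutations) gives x^10 - 30x^9 + 390x^8 - 2880x^7 + 13305x^6 - 39882x^5 + 77640x^4 - 94800x^3 + 66000x^2 - 20000x. The constant term is 0 because L is singular (the all-ones vector lies in its kernel). There is one zero in the spectrum, matching the 1 component.

x^10 - 30x^9 + 390x^8 - 2880x^7 + 13305x^6 - 39882x^5 + 77640x^4 - 94800x^3 + 66000x^2 - 20000x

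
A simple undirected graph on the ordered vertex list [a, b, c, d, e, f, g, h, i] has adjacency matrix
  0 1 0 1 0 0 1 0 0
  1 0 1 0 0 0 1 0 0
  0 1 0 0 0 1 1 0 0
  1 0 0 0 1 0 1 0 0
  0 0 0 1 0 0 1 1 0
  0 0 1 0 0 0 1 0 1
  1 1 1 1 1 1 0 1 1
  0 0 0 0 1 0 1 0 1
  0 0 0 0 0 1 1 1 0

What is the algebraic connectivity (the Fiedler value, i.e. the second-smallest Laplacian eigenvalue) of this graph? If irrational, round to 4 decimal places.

1.5858

Reading degrees in the order [a, b, c, d, e, f, g, h, i] gives [3, 3, 3, 3, 3, 3, 8, 3, 3]; set D = diag(3, 3, 3, 3, 3, 3, 8, 3, 3) and form L = D - A. Computing the eigenvalues of L and sorting gives [0, 1.5858, 1.5858, 3, 3, 4.4142, 4.4142, 5, 9]. The Fiedler value lambda_2 = 1.5858 is strictly positive, so the graph is connected. The largest eigenvalue, 9, is at most the vertex count 9. The eigenvalues sum to 32, which equals trace(L) = 2|E|.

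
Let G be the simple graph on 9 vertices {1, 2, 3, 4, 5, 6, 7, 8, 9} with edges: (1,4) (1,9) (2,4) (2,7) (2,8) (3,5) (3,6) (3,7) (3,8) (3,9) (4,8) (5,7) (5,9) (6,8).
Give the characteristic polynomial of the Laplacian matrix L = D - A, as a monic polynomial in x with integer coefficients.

Each diagonal entry of L is the vertex degree and each off-diagonal entry is -1 where an edge is present, 0 otherwise; in the order [1, 2, 3, 4, 5, 6, 7, 8, 9] the diagonal is [2, 3, 5, 3, 3, 2, 3, 4, 3]. Computing det(xI - L) by cofactor expansion (or equivalently via sum-over-permutations) gives x^9 - 28x^8 + 331x^7 - 2150x^6 + 8358x^5 - 19826x^4 + 27924x^3 - 21324x^2 + 6768x. The coefficient of x^8 equals -trace(L) = -28, matching the sum of degrees. The eigenvalues sum to 28, which equals trace(L) = 2|E|.

x^9 - 28x^8 + 331x^7 - 2150x^6 + 8358x^5 - 19826x^4 + 27924x^3 - 21324x^2 + 6768x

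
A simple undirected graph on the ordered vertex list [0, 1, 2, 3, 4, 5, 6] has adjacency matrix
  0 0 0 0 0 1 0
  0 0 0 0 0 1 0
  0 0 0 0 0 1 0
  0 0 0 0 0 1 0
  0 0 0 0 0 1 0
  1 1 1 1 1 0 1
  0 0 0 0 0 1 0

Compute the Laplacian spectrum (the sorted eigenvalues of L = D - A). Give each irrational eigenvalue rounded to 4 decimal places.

[0, 1, 1, 1, 1, 1, 7]

Reading degrees in the order [0, 1, 2, 3, 4, 5, 6] gives [1, 1, 1, 1, 1, 6, 1]; set D = diag(1, 1, 1, 1, 1, 6, 1) and form L = D - A. L is symmetric positive semidefinite, so every eigenvalue is real and nonnegative. The single zero eigenvalue shows the graph is connected. The eigenvalues sum to 12, which equals trace(L) = 2|E|.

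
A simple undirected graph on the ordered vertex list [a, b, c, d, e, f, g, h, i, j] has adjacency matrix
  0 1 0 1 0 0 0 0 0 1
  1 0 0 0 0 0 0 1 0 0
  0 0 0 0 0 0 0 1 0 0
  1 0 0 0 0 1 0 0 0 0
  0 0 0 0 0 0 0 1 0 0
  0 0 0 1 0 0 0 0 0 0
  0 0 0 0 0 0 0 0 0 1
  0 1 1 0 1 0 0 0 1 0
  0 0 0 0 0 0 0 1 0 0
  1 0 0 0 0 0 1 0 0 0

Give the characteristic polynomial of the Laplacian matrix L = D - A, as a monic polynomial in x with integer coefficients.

x^10 - 18x^9 + 132x^8 - 514x^7 + 1164x^6 - 1578x^5 + 1267x^4 - 570x^3 + 126x^2 - 10x

Each diagonal entry of L is the vertex degree and each off-diagonal entry is -1 where an edge is present, 0 otherwise; in the order [a, b, c, d, e, f, g, h, i, j] the diagonal is [3, 2, 1, 2, 1, 1, 1, 4, 1, 2]. L has integer entries, so p(x) = det(xI - L) has integer coefficients. Expanding the determinant yields x^10 - 18x^9 + 132x^8 - 514x^7 + 1164x^6 - 1578x^5 + 1267x^4 - 570x^3 + 126x^2 - 10x. Since p(0) = det(-L) = 0, x divides p(x).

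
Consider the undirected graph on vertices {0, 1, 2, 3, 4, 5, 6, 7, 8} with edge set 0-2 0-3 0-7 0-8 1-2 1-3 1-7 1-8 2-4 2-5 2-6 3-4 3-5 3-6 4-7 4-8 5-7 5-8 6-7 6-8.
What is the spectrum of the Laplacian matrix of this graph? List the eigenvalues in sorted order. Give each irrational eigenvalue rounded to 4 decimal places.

[0, 4, 4, 4, 4, 5, 5, 5, 9]

With the vertex order [0, 1, 2, 3, 4, 5, 6, 7, 8], the degrees are [4, 4, 5, 5, 4, 4, 4, 5, 5], giving D = diag(4, 4, 5, 5, 4, 4, 4, 5, 5) and L = D - A. Diagonalising L (or applying a numerical eigensolver to the 9x9 matrix) gives the spectrum above. By the matrix-tree theorem the graph has (1/9) * product of the nonzero eigenvalues = 32000 spanning trees.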